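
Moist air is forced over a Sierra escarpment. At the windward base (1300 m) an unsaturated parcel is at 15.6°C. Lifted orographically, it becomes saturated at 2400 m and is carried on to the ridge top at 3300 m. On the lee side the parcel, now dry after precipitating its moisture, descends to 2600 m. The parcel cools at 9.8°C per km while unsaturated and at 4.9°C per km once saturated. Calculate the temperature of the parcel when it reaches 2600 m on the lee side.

7.27°C

1300 → 2400 m (dry, 9.8°C/km): ΔT = -9.8 × 1.1 = -10.78°C → T = 4.82°C
2400 → 3300 m (saturated, 4.9°C/km): ΔT = -4.9 × 0.9 = -4.41°C → T = 0.41°C
3300 → 2600 m (dry descent, 9.8°C/km): ΔT = +9.8 × 0.7 = +6.86°C → T = 7.27°C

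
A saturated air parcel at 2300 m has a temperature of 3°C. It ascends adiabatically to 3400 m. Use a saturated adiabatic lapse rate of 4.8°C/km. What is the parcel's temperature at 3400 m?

-2.28°C

2300–3400 m, saturated adiabatic: Δz = 1.1 km ⇒ ΔT = -5.28°C; T = -2.28°C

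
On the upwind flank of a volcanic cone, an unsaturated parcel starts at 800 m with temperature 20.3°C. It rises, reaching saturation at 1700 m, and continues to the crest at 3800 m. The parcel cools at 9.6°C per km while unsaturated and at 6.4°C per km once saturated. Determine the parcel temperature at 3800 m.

-1.78°C

800 → 1700 m (dry, 9.6°C/km): ΔT = -9.6 × 0.9 = -8.64°C → T = 11.66°C
1700 → 3800 m (saturated, 6.4°C/km): ΔT = -6.4 × 2.1 = -13.44°C → T = -1.78°C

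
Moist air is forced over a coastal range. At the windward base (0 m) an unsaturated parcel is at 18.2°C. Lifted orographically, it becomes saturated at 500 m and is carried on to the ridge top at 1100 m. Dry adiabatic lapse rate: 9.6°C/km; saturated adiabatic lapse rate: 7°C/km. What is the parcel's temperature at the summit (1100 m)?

9.2°C

0–500 m, dry: Δz = 0.5 km ⇒ ΔT = -4.8°C; T = 13.4°C
500–1100 m, saturated: Δz = 0.6 km ⇒ ΔT = -4.2°C; T = 9.2°C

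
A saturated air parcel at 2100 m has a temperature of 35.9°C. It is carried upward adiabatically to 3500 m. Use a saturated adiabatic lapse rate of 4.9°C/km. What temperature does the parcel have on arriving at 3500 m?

From 2100 m to 3500 m (saturated adiabatic): cools by 4.9 × 1.4 = 6.86°C, giving 29.04°C.

29.04°C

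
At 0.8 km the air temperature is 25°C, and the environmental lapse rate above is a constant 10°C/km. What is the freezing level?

Height above start = (25 − 0) / 10 = 2.5 km
Altitude = 800 m + 2500 m = 3300 m

3.3 km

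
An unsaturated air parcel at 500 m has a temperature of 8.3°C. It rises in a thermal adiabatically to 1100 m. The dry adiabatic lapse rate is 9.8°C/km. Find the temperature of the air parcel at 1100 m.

500–1100 m, dry adiabatic: Δz = 0.6 km ⇒ ΔT = -5.88°C; T = 2.42°C

2.42°C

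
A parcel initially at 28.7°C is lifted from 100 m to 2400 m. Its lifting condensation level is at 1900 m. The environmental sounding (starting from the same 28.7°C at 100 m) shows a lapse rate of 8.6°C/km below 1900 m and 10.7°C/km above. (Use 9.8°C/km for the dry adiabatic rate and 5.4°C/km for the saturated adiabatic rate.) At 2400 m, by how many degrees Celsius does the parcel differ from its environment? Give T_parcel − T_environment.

Parcel:
  Dry to 1900 m: -9.8 × 1.8 km = -17.64°C, so T = 11.06°C.
  Saturated to 2400 m: -5.4 × 0.5 km = -2.7°C, so T = 8.36°C.
Environment:
  Environment, lower layer to 1900 m: -8.6 × 1.8 km = -15.48°C, so T = 13.22°C.
  Environment, upper layer to 2400 m: -10.7 × 0.5 km = -5.35°C, so T = 7.87°C.
T_parcel − T_env = 8.36 − 7.87 = +0.49°C

+0.49°C (parcel warmer than environment)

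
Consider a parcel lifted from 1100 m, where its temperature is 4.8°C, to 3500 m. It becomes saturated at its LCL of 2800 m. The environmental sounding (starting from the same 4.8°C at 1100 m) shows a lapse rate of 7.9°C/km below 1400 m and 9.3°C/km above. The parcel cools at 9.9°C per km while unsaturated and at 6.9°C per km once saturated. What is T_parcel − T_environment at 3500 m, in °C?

+0.24°C (parcel warmer than environment)

Parcel:
  From 1100 m to 2800 m (dry): cools by 9.9 × 1.7 = 16.83°C, giving -12.03°C.
  From 2800 m to 3500 m (saturated): cools by 6.9 × 0.7 = 4.83°C, giving -16.86°C.
Environment:
  From 1100 m to 1400 m (environment, lower layer): cools by 7.9 × 0.3 = 2.37°C, giving 2.43°C.
  From 1400 m to 3500 m (environment, upper layer): cools by 9.3 × 2.1 = 19.53°C, giving -17.1°C.
T_parcel − T_env = -16.86 − (-17.1) = +0.24°C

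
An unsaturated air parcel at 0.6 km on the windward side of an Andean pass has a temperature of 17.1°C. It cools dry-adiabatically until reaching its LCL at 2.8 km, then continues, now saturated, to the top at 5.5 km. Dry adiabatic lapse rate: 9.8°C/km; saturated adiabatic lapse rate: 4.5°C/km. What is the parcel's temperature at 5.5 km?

-16.61°C

From 600 m to 2800 m (dry): cools by 9.8 × 2.2 = 21.56°C, giving -4.46°C.
From 2800 m to 5500 m (saturated): cools by 4.5 × 2.7 = 12.15°C, giving -16.61°C.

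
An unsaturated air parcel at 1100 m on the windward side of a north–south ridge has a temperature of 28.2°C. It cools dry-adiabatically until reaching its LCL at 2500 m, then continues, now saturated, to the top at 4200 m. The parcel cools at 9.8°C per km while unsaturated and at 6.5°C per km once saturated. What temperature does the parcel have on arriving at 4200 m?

3.43°C

1100 → 2500 m (dry, 9.8°C/km): ΔT = -9.8 × 1.4 = -13.72°C → T = 14.48°C
2500 → 4200 m (saturated, 6.5°C/km): ΔT = -6.5 × 1.7 = -11.05°C → T = 3.43°C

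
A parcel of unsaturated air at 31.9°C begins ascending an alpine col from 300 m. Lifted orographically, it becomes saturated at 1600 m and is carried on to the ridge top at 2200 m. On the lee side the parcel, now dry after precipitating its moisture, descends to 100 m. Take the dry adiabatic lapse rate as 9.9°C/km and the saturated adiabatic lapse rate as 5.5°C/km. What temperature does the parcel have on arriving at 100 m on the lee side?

300–1600 m, dry: Δz = 1.3 km ⇒ ΔT = -12.87°C; T = 19.03°C
1600–2200 m, saturated: Δz = 0.6 km ⇒ ΔT = -3.3°C; T = 15.73°C
2200–100 m, dry descent: Δz = 2.1 km ⇒ ΔT = +20.79°C; T = 36.52°C

36.52°C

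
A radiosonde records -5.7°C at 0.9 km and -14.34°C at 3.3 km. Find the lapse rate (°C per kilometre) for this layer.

Γ = −ΔT/Δz = (-5.7 − (-14.34)) / (3300 − 900) m
  = 8.64°C / 2.4 km = 3.6°C/km

3.6°C/km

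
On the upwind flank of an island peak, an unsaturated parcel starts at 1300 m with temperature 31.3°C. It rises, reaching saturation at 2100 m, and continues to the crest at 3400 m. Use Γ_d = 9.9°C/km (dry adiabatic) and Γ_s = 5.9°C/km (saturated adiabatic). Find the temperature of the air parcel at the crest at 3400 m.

15.71°C

1300–2100 m, dry: Δz = 0.8 km ⇒ ΔT = -7.92°C; T = 23.38°C
2100–3400 m, saturated: Δz = 1.3 km ⇒ ΔT = -7.67°C; T = 15.71°C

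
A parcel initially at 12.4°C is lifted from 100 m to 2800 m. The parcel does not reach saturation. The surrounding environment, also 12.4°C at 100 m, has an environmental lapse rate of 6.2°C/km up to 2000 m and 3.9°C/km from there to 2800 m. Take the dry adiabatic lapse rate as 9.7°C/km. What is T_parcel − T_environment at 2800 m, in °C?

Parcel:
  From 100 m to 2800 m (dry): cools by 9.7 × 2.7 = 26.19°C, giving -13.79°C.
Environment:
  From 100 m to 2000 m (environment, lower layer): cools by 6.2 × 1.9 = 11.78°C, giving 0.62°C.
  From 2000 m to 2800 m (environment, upper layer): cools by 3.9 × 0.8 = 3.12°C, giving -2.5°C.
T_parcel − T_env = -13.79 − (-2.5) = -11.29°C

-11.29°C (parcel cooler than environment)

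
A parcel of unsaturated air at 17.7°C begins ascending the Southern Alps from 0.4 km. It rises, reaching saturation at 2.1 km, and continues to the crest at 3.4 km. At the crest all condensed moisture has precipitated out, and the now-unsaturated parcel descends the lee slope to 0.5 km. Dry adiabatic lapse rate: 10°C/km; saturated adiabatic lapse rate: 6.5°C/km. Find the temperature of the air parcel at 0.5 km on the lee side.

21.25°C

400 → 2100 m (dry, 10°C/km): ΔT = -10 × 1.7 = -17°C → T = 0.7°C
2100 → 3400 m (saturated, 6.5°C/km): ΔT = -6.5 × 1.3 = -8.45°C → T = -7.75°C
3400 → 500 m (dry descent, 10°C/km): ΔT = +10 × 2.9 = +29°C → T = 21.25°C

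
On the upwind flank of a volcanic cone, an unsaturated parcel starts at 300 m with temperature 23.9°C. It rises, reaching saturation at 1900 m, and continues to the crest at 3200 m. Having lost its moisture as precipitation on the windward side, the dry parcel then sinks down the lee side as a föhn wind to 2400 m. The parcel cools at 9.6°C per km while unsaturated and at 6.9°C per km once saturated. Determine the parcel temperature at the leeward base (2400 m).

7.25°C

300–1900 m, dry: Δz = 1.6 km ⇒ ΔT = -15.36°C; T = 8.54°C
1900–3200 m, saturated: Δz = 1.3 km ⇒ ΔT = -8.97°C; T = -0.43°C
3200–2400 m, dry descent: Δz = 0.8 km ⇒ ΔT = +7.68°C; T = 7.25°C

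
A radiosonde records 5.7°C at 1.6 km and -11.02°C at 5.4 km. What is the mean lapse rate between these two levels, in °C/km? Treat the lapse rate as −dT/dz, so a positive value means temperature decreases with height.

Γ = −ΔT/Δz = (5.7 − (-11.02)) / (5400 − 1600) m
  = 16.72°C / 3.8 km = 4.4°C/km

4.4°C/km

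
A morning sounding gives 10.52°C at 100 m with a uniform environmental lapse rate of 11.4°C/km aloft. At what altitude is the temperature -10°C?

1900 m

Height above start = (10.52 − (-10)) / 11.4 = 1.8 km
Altitude = 100 m + 1800 m = 1900 m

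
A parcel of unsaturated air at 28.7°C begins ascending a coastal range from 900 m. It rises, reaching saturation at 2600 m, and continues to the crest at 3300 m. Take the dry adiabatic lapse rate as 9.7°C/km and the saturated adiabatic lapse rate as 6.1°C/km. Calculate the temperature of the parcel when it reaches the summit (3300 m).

Dry to 2600 m: -9.7 × 1.7 km = -16.49°C, so T = 12.21°C.
Saturated to 3300 m: -6.1 × 0.7 km = -4.27°C, so T = 7.94°C.

7.94°C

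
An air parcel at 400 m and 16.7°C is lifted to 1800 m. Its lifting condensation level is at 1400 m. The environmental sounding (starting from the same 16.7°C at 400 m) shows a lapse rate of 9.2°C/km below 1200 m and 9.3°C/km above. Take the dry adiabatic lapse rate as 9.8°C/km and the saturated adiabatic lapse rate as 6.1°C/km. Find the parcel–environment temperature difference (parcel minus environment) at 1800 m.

Parcel:
  400 → 1400 m (dry, 9.8°C/km): ΔT = -9.8 × 1 = -9.8°C → T = 6.9°C
  1400 → 1800 m (saturated, 6.1°C/km): ΔT = -6.1 × 0.4 = -2.44°C → T = 4.46°C
Environment:
  400 → 1200 m (environment, lower layer, 9.2°C/km): ΔT = -9.2 × 0.8 = -7.36°C → T = 9.34°C
  1200 → 1800 m (environment, upper layer, 9.3°C/km): ΔT = -9.3 × 0.6 = -5.58°C → T = 3.76°C
T_parcel − T_env = 4.46 − 3.76 = +0.7°C

+0.7°C (parcel warmer than environment)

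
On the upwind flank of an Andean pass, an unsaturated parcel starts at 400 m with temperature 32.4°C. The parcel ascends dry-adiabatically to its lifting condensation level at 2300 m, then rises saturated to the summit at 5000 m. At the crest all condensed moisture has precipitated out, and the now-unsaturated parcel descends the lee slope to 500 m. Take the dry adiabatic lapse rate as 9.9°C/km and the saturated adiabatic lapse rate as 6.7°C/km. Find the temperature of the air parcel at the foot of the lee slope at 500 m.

400–2300 m, dry: Δz = 1.9 km ⇒ ΔT = -18.81°C; T = 13.59°C
2300–5000 m, saturated: Δz = 2.7 km ⇒ ΔT = -18.09°C; T = -4.5°C
5000–500 m, dry descent: Δz = 4.5 km ⇒ ΔT = +44.55°C; T = 40.05°C

40.05°C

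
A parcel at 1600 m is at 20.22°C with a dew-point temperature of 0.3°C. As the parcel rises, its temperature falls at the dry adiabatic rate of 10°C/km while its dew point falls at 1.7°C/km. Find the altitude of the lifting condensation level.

T and T_d converge at 10 − 1.7 = 8.3°C per km
Height above start = (20.22 − 0.3) / 8.3 = 2.4 km
LCL altitude = 1600 m + 2400 m = 4000 m

4000 m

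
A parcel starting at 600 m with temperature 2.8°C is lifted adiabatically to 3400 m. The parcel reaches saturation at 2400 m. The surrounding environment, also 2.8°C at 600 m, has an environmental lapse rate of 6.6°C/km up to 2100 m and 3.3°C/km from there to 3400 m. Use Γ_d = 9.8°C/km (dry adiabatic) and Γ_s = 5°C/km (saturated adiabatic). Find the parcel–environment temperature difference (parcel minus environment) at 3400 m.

Parcel:
  Dry to 2400 m: -9.8 × 1.8 km = -17.64°C, so T = -14.84°C.
  Saturated to 3400 m: -5 × 1 km = -5°C, so T = -19.84°C.
Environment:
  Environment, lower layer to 2100 m: -6.6 × 1.5 km = -9.9°C, so T = -7.1°C.
  Environment, upper layer to 3400 m: -3.3 × 1.3 km = -4.29°C, so T = -11.39°C.
T_parcel − T_env = -19.84 − (-11.39) = -8.45°C

-8.45°C (parcel cooler than environment)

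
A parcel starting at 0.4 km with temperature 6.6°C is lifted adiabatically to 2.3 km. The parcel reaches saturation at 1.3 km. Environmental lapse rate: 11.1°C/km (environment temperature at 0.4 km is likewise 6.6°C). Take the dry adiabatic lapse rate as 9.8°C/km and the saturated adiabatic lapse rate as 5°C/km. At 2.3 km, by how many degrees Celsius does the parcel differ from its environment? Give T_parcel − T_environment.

Parcel:
  400–1300 m, dry: Δz = 0.9 km ⇒ ΔT = -8.82°C; T = -2.22°C
  1300–2300 m, saturated: Δz = 1 km ⇒ ΔT = -5°C; T = -7.22°C
Environment:
  400–2300 m, environment: Δz = 1.9 km ⇒ ΔT = -21.09°C; T = -14.49°C
T_parcel − T_env = -7.22 − (-14.49) = +7.27°C

+7.27°C (parcel warmer than environment)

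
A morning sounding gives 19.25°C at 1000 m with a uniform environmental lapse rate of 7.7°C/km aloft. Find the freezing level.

Height above start = (19.25 − 0) / 7.7 = 2.5 km
Altitude = 1000 m + 2500 m = 3500 m

3500 m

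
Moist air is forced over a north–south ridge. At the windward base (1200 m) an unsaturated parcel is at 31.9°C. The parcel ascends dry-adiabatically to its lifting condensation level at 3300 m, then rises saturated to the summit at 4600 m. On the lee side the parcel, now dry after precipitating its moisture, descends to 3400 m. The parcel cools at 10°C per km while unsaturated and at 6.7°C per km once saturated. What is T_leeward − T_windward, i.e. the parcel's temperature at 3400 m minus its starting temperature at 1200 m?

-17.71°C

From 1200 m to 3300 m (dry): cools by 10 × 2.1 = 21°C, giving 10.9°C.
From 3300 m to 4600 m (saturated): cools by 6.7 × 1.3 = 8.71°C, giving 2.19°C.
From 4600 m to 3400 m (dry descent): warms by 10 × 1.2 = 12°C, giving 14.19°C.
Net change vs windward start: 14.19 − 31.9 = -17.71°C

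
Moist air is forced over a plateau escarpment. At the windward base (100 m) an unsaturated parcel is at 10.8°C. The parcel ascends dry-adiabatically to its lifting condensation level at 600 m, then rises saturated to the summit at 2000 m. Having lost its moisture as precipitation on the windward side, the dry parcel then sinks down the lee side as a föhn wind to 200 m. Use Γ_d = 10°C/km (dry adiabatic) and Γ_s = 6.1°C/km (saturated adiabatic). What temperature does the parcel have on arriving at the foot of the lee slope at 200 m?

15.26°C

100 → 600 m (dry, 10°C/km): ΔT = -10 × 0.5 = -5°C → T = 5.8°C
600 → 2000 m (saturated, 6.1°C/km): ΔT = -6.1 × 1.4 = -8.54°C → T = -2.74°C
2000 → 200 m (dry descent, 10°C/km): ΔT = +10 × 1.8 = +18°C → T = 15.26°C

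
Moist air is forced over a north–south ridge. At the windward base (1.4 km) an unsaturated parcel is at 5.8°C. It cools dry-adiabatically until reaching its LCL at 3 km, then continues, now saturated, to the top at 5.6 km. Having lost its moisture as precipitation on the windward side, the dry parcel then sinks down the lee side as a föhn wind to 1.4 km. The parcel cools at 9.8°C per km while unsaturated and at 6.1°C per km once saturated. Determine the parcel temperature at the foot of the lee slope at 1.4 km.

From 1400 m to 3000 m (dry): cools by 9.8 × 1.6 = 15.68°C, giving -9.88°C.
From 3000 m to 5600 m (saturated): cools by 6.1 × 2.6 = 15.86°C, giving -25.74°C.
From 5600 m to 1400 m (dry descent): warms by 9.8 × 4.2 = 41.16°C, giving 15.42°C.

15.42°C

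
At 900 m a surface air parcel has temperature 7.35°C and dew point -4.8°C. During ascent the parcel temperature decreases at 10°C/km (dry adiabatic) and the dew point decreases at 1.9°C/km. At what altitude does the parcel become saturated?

T and T_d converge at 10 − 1.9 = 8.1°C per km
Height above start = (7.35 − (-4.8)) / 8.1 = 1.5 km
LCL altitude = 900 m + 1500 m = 2400 m

2400 m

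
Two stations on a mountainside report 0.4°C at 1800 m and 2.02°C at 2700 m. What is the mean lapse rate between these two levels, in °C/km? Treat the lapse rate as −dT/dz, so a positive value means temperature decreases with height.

Γ = −ΔT/Δz = (0.4 − 2.02) / (2700 − 1800) m
  = -1.62°C / 0.9 km = -1.8°C/km

-1.8°C/km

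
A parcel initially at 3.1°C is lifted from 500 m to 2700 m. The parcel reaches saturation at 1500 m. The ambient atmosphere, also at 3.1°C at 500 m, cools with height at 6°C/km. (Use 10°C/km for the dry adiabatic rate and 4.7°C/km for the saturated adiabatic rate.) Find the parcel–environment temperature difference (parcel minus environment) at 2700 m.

Parcel:
  Dry to 1500 m: -10 × 1 km = -10°C, so T = -6.9°C.
  Saturated to 2700 m: -4.7 × 1.2 km = -5.64°C, so T = -12.54°C.
Environment:
  Environment to 2700 m: -6 × 2.2 km = -13.2°C, so T = -10.1°C.
T_parcel − T_env = -12.54 − (-10.1) = -2.44°C

-2.44°C (parcel cooler than environment)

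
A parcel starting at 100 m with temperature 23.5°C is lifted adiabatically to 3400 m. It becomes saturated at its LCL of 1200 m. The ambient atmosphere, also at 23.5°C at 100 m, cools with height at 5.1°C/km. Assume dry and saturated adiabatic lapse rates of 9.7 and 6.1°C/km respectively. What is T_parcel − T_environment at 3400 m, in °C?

-7.26°C (parcel cooler than environment)

Parcel:
  From 100 m to 1200 m (dry): cools by 9.7 × 1.1 = 10.67°C, giving 12.83°C.
  From 1200 m to 3400 m (saturated): cools by 6.1 × 2.2 = 13.42°C, giving -0.59°C.
Environment:
  From 100 m to 3400 m (environment): cools by 5.1 × 3.3 = 16.83°C, giving 6.67°C.
T_parcel − T_env = -0.59 − 6.67 = -7.26°C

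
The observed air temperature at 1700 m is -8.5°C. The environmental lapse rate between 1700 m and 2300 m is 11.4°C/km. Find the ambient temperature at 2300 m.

-15.34°C

1700 → 2300 m (environmental, 11.4°C/km): ΔT = -11.4 × 0.6 = -6.84°C → T = -15.34°C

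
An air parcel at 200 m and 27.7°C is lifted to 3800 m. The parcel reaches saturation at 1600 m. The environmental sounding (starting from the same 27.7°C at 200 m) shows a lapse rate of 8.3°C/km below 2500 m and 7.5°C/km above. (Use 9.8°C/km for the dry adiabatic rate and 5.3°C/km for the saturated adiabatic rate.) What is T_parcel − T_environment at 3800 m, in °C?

+3.46°C (parcel warmer than environment)

Parcel:
  200–1600 m, dry: Δz = 1.4 km ⇒ ΔT = -13.72°C; T = 13.98°C
  1600–3800 m, saturated: Δz = 2.2 km ⇒ ΔT = -11.66°C; T = 2.32°C
Environment:
  200–2500 m, environment, lower layer: Δz = 2.3 km ⇒ ΔT = -19.09°C; T = 8.61°C
  2500–3800 m, environment, upper layer: Δz = 1.3 km ⇒ ΔT = -9.75°C; T = -1.14°C
T_parcel − T_env = 2.32 − (-1.14) = +3.46°C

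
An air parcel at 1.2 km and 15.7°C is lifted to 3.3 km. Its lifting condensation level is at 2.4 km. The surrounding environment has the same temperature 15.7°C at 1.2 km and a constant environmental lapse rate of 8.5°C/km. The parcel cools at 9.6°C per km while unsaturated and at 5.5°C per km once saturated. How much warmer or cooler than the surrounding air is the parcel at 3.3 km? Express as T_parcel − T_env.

+1.38°C (parcel warmer than environment)

Parcel:
  1200 → 2400 m (dry, 9.6°C/km): ΔT = -9.6 × 1.2 = -11.52°C → T = 4.18°C
  2400 → 3300 m (saturated, 5.5°C/km): ΔT = -5.5 × 0.9 = -4.95°C → T = -0.77°C
Environment:
  1200 → 3300 m (environment, 8.5°C/km): ΔT = -8.5 × 2.1 = -17.85°C → T = -2.15°C
T_parcel − T_env = -0.77 − (-2.15) = +1.38°C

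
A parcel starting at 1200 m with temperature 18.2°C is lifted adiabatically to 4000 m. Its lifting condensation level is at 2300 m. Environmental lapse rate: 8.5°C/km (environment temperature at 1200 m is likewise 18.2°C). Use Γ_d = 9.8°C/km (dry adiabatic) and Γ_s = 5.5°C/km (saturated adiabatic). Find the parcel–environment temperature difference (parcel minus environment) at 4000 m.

Parcel:
  From 1200 m to 2300 m (dry): cools by 9.8 × 1.1 = 10.78°C, giving 7.42°C.
  From 2300 m to 4000 m (saturated): cools by 5.5 × 1.7 = 9.35°C, giving -1.93°C.
Environment:
  From 1200 m to 4000 m (environment): cools by 8.5 × 2.8 = 23.8°C, giving -5.6°C.
T_parcel − T_env = -1.93 − (-5.6) = +3.67°C

+3.67°C (parcel warmer than environment)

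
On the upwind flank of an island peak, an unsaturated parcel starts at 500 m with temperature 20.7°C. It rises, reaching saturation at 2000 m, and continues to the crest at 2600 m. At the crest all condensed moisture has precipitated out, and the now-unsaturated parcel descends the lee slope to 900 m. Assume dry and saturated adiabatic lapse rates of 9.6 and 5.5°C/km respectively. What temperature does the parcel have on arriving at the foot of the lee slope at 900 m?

19.32°C

From 500 m to 2000 m (dry): cools by 9.6 × 1.5 = 14.4°C, giving 6.3°C.
From 2000 m to 2600 m (saturated): cools by 5.5 × 0.6 = 3.3°C, giving 3°C.
From 2600 m to 900 m (dry descent): warms by 9.6 × 1.7 = 16.32°C, giving 19.32°C.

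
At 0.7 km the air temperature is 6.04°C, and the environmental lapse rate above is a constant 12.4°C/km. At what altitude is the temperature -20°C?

2.8 km

Height above start = (6.04 − (-20)) / 12.4 = 2.1 km
Altitude = 700 m + 2100 m = 2800 m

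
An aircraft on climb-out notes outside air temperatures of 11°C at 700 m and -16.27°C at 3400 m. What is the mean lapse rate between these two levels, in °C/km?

10.1°C/km

Γ = −ΔT/Δz = (11 − (-16.27)) / (3400 − 700) m
  = 27.27°C / 2.7 km = 10.1°C/km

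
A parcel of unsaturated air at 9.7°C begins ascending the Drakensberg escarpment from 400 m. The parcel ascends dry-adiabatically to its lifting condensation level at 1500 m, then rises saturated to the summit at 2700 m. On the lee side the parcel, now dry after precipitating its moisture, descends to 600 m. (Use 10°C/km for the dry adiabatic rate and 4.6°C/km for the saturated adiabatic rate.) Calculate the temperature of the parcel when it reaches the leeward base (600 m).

14.18°C

400 → 1500 m (dry, 10°C/km): ΔT = -10 × 1.1 = -11°C → T = -1.3°C
1500 → 2700 m (saturated, 4.6°C/km): ΔT = -4.6 × 1.2 = -5.52°C → T = -6.82°C
2700 → 600 m (dry descent, 10°C/km): ΔT = +10 × 2.1 = +21°C → T = 14.18°C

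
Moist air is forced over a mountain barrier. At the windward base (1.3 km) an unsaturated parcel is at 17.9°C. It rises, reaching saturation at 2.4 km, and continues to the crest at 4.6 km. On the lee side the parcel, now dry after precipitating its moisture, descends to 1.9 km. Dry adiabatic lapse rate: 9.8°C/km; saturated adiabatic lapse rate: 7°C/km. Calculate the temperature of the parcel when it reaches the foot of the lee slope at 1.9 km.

1300 → 2400 m (dry, 9.8°C/km): ΔT = -9.8 × 1.1 = -10.78°C → T = 7.12°C
2400 → 4600 m (saturated, 7°C/km): ΔT = -7 × 2.2 = -15.4°C → T = -8.28°C
4600 → 1900 m (dry descent, 9.8°C/km): ΔT = +9.8 × 2.7 = +26.46°C → T = 18.18°C

18.18°C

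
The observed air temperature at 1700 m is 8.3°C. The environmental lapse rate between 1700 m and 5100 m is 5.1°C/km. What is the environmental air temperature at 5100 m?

1700 → 5100 m (environmental, 5.1°C/km): ΔT = -5.1 × 3.4 = -17.34°C → T = -9.04°C

-9.04°C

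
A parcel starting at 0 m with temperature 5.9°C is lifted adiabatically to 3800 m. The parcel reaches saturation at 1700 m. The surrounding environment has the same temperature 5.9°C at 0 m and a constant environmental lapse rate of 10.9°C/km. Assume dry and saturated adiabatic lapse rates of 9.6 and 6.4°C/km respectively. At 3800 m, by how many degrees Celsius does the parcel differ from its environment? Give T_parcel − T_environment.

Parcel:
  0–1700 m, dry: Δz = 1.7 km ⇒ ΔT = -16.32°C; T = -10.42°C
  1700–3800 m, saturated: Δz = 2.1 km ⇒ ΔT = -13.44°C; T = -23.86°C
Environment:
  0–3800 m, environment: Δz = 3.8 km ⇒ ΔT = -41.42°C; T = -35.52°C
T_parcel − T_env = -23.86 − (-35.52) = +11.66°C

+11.66°C (parcel warmer than environment)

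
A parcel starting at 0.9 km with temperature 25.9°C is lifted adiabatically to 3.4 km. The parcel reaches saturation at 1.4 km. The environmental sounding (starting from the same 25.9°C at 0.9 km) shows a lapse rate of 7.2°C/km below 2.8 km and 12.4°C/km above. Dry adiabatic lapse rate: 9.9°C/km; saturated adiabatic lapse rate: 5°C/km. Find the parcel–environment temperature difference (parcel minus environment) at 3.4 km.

+6.17°C (parcel warmer than environment)

Parcel:
  From 900 m to 1400 m (dry): cools by 9.9 × 0.5 = 4.95°C, giving 20.95°C.
  From 1400 m to 3400 m (saturated): cools by 5 × 2 = 10°C, giving 10.95°C.
Environment:
  From 900 m to 2800 m (environment, lower layer): cools by 7.2 × 1.9 = 13.68°C, giving 12.22°C.
  From 2800 m to 3400 m (environment, upper layer): cools by 12.4 × 0.6 = 7.44°C, giving 4.78°C.
T_parcel − T_env = 10.95 − 4.78 = +6.17°C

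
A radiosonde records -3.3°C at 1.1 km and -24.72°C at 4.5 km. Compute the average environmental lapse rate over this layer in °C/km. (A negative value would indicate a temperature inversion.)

6.3°C/km

Γ = −ΔT/Δz = (-3.3 − (-24.72)) / (4500 − 1100) m
  = 21.42°C / 3.4 km = 6.3°C/km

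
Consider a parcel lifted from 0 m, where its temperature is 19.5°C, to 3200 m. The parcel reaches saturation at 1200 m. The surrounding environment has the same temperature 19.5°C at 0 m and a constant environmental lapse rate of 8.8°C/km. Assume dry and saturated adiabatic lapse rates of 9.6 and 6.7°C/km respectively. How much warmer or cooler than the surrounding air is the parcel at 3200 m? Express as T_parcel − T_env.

+3.24°C (parcel warmer than environment)

Parcel:
  From 0 m to 1200 m (dry): cools by 9.6 × 1.2 = 11.52°C, giving 7.98°C.
  From 1200 m to 3200 m (saturated): cools by 6.7 × 2 = 13.4°C, giving -5.42°C.
Environment:
  From 0 m to 3200 m (environment): cools by 8.8 × 3.2 = 28.16°C, giving -8.66°C.
T_parcel − T_env = -5.42 − (-8.66) = +3.24°C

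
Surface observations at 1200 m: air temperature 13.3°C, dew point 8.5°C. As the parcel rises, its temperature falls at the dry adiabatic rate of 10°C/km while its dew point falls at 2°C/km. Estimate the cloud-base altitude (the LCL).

1800 m

T and T_d converge at 10 − 2 = 8°C per km
Height above start = (13.3 − 8.5) / 8 = 0.6 km
LCL altitude = 1200 m + 600 m = 1800 m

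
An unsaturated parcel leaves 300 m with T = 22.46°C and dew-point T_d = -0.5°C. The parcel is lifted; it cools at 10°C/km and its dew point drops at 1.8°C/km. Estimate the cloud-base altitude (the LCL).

T and T_d converge at 10 − 1.8 = 8.2°C per km
Height above start = (22.46 − (-0.5)) / 8.2 = 2.8 km
LCL altitude = 300 m + 2800 m = 3100 m

3100 m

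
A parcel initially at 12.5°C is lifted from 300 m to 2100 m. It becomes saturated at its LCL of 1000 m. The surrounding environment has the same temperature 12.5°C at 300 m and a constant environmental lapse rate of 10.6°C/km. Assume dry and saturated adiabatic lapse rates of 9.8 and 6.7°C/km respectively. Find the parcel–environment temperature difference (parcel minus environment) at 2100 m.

+4.85°C (parcel warmer than environment)

Parcel:
  300–1000 m, dry: Δz = 0.7 km ⇒ ΔT = -6.86°C; T = 5.64°C
  1000–2100 m, saturated: Δz = 1.1 km ⇒ ΔT = -7.37°C; T = -1.73°C
Environment:
  300–2100 m, environment: Δz = 1.8 km ⇒ ΔT = -19.08°C; T = -6.58°C
T_parcel − T_env = -1.73 − (-6.58) = +4.85°C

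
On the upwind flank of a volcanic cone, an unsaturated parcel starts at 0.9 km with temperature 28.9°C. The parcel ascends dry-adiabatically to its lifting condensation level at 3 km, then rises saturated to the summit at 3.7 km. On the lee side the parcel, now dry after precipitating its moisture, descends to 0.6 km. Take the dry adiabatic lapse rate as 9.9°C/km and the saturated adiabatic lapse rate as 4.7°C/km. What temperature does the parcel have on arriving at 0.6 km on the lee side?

35.51°C

From 900 m to 3000 m (dry): cools by 9.9 × 2.1 = 20.79°C, giving 8.11°C.
From 3000 m to 3700 m (saturated): cools by 4.7 × 0.7 = 3.29°C, giving 4.82°C.
From 3700 m to 600 m (dry descent): warms by 9.9 × 3.1 = 30.69°C, giving 35.51°C.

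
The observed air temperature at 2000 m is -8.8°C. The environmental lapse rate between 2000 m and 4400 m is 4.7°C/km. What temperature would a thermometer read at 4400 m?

-20.08°C

Environmental to 4400 m: -4.7 × 2.4 km = -11.28°C, so T = -20.08°C.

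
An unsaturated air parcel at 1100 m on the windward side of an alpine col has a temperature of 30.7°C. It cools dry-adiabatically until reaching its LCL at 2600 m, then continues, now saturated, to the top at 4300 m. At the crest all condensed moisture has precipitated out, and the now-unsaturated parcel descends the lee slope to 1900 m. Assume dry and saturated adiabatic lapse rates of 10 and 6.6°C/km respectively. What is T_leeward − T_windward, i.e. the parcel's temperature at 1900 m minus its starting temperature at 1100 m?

-2.22°C

1100 → 2600 m (dry, 10°C/km): ΔT = -10 × 1.5 = -15°C → T = 15.7°C
2600 → 4300 m (saturated, 6.6°C/km): ΔT = -6.6 × 1.7 = -11.22°C → T = 4.48°C
4300 → 1900 m (dry descent, 10°C/km): ΔT = +10 × 2.4 = +24°C → T = 28.48°C
Net change vs windward start: 28.48 − 30.7 = -2.22°C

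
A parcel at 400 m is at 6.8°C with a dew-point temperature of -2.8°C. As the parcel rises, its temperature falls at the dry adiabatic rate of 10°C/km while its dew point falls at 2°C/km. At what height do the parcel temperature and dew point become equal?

T and T_d converge at 10 − 2 = 8°C per km
Height above start = (6.8 − (-2.8)) / 8 = 1.2 km
LCL altitude = 400 m + 1200 m = 1600 m

1600 m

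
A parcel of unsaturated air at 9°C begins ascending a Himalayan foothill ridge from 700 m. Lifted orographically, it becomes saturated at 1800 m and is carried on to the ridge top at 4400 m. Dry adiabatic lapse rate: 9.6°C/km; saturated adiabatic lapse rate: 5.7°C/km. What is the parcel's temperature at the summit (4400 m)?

Dry to 1800 m: -9.6 × 1.1 km = -10.56°C, so T = -1.56°C.
Saturated to 4400 m: -5.7 × 2.6 km = -14.82°C, so T = -16.38°C.

-16.38°C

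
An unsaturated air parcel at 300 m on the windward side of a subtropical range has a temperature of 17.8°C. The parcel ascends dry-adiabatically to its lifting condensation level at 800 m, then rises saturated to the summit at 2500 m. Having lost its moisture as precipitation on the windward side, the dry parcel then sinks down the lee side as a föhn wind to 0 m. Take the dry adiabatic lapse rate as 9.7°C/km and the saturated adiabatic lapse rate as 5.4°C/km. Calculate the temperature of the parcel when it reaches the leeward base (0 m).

From 300 m to 800 m (dry): cools by 9.7 × 0.5 = 4.85°C, giving 12.95°C.
From 800 m to 2500 m (saturated): cools by 5.4 × 1.7 = 9.18°C, giving 3.77°C.
From 2500 m to 0 m (dry descent): warms by 9.7 × 2.5 = 24.25°C, giving 28.02°C.

28.02°C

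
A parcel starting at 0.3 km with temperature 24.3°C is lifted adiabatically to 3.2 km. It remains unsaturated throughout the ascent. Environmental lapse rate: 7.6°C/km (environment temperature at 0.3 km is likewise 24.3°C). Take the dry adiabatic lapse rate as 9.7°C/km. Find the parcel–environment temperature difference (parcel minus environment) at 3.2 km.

Parcel:
  300–3200 m, dry: Δz = 2.9 km ⇒ ΔT = -28.13°C; T = -3.83°C
Environment:
  300–3200 m, environment: Δz = 2.9 km ⇒ ΔT = -22.04°C; T = 2.26°C
T_parcel − T_env = -3.83 − 2.26 = -6.09°C

-6.09°C (parcel cooler than environment)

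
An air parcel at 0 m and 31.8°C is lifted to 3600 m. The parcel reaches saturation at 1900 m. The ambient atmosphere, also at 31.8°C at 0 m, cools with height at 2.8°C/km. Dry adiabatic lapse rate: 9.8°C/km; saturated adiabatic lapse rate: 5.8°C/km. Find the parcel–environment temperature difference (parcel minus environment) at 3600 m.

-18.4°C (parcel cooler than environment)

Parcel:
  From 0 m to 1900 m (dry): cools by 9.8 × 1.9 = 18.62°C, giving 13.18°C.
  From 1900 m to 3600 m (saturated): cools by 5.8 × 1.7 = 9.86°C, giving 3.32°C.
Environment:
  From 0 m to 3600 m (environment): cools by 2.8 × 3.6 = 10.08°C, giving 21.72°C.
T_parcel − T_env = 3.32 − 21.72 = -18.4°C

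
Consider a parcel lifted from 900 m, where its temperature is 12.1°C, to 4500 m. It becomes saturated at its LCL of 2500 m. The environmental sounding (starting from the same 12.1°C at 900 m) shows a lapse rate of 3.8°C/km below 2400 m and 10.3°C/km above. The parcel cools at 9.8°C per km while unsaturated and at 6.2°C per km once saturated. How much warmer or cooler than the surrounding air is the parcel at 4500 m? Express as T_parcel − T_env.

Parcel:
  From 900 m to 2500 m (dry): cools by 9.8 × 1.6 = 15.68°C, giving -3.58°C.
  From 2500 m to 4500 m (saturated): cools by 6.2 × 2 = 12.4°C, giving -15.98°C.
Environment:
  From 900 m to 2400 m (environment, lower layer): cools by 3.8 × 1.5 = 5.7°C, giving 6.4°C.
  From 2400 m to 4500 m (environment, upper layer): cools by 10.3 × 2.1 = 21.63°C, giving -15.23°C.
T_parcel − T_env = -15.98 − (-15.23) = -0.75°C

-0.75°C (parcel cooler than environment)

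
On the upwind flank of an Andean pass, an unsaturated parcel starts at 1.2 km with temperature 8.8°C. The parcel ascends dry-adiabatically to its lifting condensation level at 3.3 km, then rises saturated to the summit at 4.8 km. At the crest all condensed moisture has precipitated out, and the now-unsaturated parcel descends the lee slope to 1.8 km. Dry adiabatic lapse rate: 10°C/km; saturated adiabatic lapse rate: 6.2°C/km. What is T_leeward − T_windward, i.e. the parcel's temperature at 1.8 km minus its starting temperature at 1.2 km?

1200–3300 m, dry: Δz = 2.1 km ⇒ ΔT = -21°C; T = -12.2°C
3300–4800 m, saturated: Δz = 1.5 km ⇒ ΔT = -9.3°C; T = -21.5°C
4800–1800 m, dry descent: Δz = 3 km ⇒ ΔT = +30°C; T = 8.5°C
Net change vs windward start: 8.5 − 8.8 = -0.3°C

-0.3°C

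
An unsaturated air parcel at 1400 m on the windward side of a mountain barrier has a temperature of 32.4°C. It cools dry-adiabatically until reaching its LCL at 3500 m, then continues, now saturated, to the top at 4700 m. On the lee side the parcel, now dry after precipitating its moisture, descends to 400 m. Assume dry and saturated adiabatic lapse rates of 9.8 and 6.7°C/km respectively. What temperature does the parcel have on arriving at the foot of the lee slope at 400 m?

45.92°C

From 1400 m to 3500 m (dry): cools by 9.8 × 2.1 = 20.58°C, giving 11.82°C.
From 3500 m to 4700 m (saturated): cools by 6.7 × 1.2 = 8.04°C, giving 3.78°C.
From 4700 m to 400 m (dry descent): warms by 9.8 × 4.3 = 42.14°C, giving 45.92°C.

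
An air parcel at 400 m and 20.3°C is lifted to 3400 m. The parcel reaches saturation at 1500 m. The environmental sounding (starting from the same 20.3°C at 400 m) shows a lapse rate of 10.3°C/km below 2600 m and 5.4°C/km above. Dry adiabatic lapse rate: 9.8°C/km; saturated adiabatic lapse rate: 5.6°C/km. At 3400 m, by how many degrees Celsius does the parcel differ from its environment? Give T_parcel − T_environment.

+5.56°C (parcel warmer than environment)

Parcel:
  400 → 1500 m (dry, 9.8°C/km): ΔT = -9.8 × 1.1 = -10.78°C → T = 9.52°C
  1500 → 3400 m (saturated, 5.6°C/km): ΔT = -5.6 × 1.9 = -10.64°C → T = -1.12°C
Environment:
  400 → 2600 m (environment, lower layer, 10.3°C/km): ΔT = -10.3 × 2.2 = -22.66°C → T = -2.36°C
  2600 → 3400 m (environment, upper layer, 5.4°C/km): ΔT = -5.4 × 0.8 = -4.32°C → T = -6.68°C
T_parcel − T_env = -1.12 − (-6.68) = +5.56°C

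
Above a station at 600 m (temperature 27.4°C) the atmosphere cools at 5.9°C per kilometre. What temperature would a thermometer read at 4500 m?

4.39°C

600 → 4500 m (environmental, 5.9°C/km): ΔT = -5.9 × 3.9 = -23.01°C → T = 4.39°C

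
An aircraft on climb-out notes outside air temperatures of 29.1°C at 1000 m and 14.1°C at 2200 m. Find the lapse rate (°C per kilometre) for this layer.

Γ = −ΔT/Δz = (29.1 − 14.1) / (2200 − 1000) m
  = 15°C / 1.2 km = 12.5°C/km

12.5°C/km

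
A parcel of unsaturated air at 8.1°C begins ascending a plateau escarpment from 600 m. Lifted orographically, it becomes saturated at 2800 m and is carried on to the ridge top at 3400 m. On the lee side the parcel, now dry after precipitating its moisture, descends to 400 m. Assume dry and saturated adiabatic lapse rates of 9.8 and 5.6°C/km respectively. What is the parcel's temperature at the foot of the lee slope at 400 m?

12.58°C

600–2800 m, dry: Δz = 2.2 km ⇒ ΔT = -21.56°C; T = -13.46°C
2800–3400 m, saturated: Δz = 0.6 km ⇒ ΔT = -3.36°C; T = -16.82°C
3400–400 m, dry descent: Δz = 3 km ⇒ ΔT = +29.4°C; T = 12.58°C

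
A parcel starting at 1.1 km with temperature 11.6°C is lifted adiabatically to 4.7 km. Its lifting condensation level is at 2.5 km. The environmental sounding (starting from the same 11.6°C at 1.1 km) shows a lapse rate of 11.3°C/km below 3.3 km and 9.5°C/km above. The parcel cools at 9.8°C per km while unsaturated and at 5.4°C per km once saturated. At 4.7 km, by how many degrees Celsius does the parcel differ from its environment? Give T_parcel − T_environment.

Parcel:
  Dry to 2500 m: -9.8 × 1.4 km = -13.72°C, so T = -2.12°C.
  Saturated to 4700 m: -5.4 × 2.2 km = -11.88°C, so T = -14°C.
Environment:
  Environment, lower layer to 3300 m: -11.3 × 2.2 km = -24.86°C, so T = -13.26°C.
  Environment, upper layer to 4700 m: -9.5 × 1.4 km = -13.3°C, so T = -26.56°C.
T_parcel − T_env = -14 − (-26.56) = +12.56°C

+12.56°C (parcel warmer than environment)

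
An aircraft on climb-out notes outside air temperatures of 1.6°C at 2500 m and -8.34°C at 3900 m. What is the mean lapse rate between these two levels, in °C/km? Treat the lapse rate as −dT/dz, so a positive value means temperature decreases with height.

Γ = −ΔT/Δz = (1.6 − (-8.34)) / (3900 − 2500) m
  = 9.94°C / 1.4 km = 7.1°C/km

7.1°C/km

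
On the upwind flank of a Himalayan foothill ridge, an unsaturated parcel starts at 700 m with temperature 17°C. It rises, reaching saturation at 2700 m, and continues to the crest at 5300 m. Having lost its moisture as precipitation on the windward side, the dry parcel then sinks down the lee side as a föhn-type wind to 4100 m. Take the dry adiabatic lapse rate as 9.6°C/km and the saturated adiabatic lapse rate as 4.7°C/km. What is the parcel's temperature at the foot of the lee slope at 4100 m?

-2.9°C

700–2700 m, dry: Δz = 2 km ⇒ ΔT = -19.2°C; T = -2.2°C
2700–5300 m, saturated: Δz = 2.6 km ⇒ ΔT = -12.22°C; T = -14.42°C
5300–4100 m, dry descent: Δz = 1.2 km ⇒ ΔT = +11.52°C; T = -2.9°C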